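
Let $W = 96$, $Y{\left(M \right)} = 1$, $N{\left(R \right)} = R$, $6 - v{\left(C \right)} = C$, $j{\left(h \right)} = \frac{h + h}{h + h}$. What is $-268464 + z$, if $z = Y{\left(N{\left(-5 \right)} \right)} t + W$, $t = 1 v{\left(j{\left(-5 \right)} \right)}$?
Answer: $-268363$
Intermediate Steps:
$j{\left(h \right)} = 1$ ($j{\left(h \right)} = \frac{2 h}{2 h} = 2 h \frac{1}{2 h} = 1$)
$v{\left(C \right)} = 6 - C$
$t = 5$ ($t = 1 \left(6 - 1\right) = 1 \cdot 5 = 5$)
$z = 101$ ($z = 1 \cdot 5 + 96 = 5 + 96 = 101$)
$-268464 + z = -268464 + 101 = -268363$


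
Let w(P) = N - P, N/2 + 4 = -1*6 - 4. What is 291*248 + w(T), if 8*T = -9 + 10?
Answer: 577119/8 ≈ 72140.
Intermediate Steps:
N = -28 (N = -8 + 2*(-1*6 - 4) = -8 + 2*(-6 - 4) = -8 + 2*(-10) = -8 - 20 = -28)
T = ⅛ (T = (-9 + 10)/8 = (⅛)*1 = ⅛ ≈ 0.12500)
w(P) = -28 - P
291*248 + w(T) = 291*248 + (-28 - 1*⅛) = 72168 + (-28 - ⅛) = 72168 - 225/8 = 577119/8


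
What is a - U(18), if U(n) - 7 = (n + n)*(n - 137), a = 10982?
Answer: 15259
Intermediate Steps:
U(n) = 7 + 2*n*(-137 + n) (U(n) = 7 + (n + n)*(n - 137) = 7 + (2*n)*(-137 + n) = 7 + 2*n*(-137 + n))
a - U(18) = 10982 - (7 - 274*18 + 2*18**2) = 10982 - (7 - 4932 + 2*324) = 10982 - (7 - 4932 + 648) = 10982 - 1*(-4277) = 10982 + 4277 = 15259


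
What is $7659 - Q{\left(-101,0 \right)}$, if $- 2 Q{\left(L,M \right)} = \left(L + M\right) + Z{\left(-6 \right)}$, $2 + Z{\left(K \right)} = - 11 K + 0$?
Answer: $\frac{15281}{2} \approx 7640.5$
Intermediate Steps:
$Z{\left(K \right)} = -2 - 11 K$ ($Z{\left(K \right)} = -2 + \left(- 11 K + 0\right) = -2 - 11 K$)
$Q{\left(L,M \right)} = -32 - \frac{L}{2} - \frac{M}{2}$ ($Q{\left(L,M \right)} = - \frac{\left(L + M\right) - -64}{2} = - \frac{\left(L + M\right) + \left(-2 + 66\right)}{2} = - \frac{\left(L + M\right) + 64}{2} = - \frac{64 + L + M}{2} = -32 - \frac{L}{2} - \frac{M}{2}$)
$7659 - Q{\left(-101,0 \right)} = 7659 - \left(-32 - - \frac{101}{2} - 0\right) = 7659 - \left(-32 + \frac{101}{2} + 0\right) = 7659 - \frac{37}{2} = \frac{15281}{2}$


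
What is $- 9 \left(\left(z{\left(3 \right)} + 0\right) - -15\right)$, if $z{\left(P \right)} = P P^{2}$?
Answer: $-378$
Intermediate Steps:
$z{\left(P \right)} = P^{3}$
$- 9 \left(\left(z{\left(3 \right)} + 0\right) - -15\right) = - 9 \left(\left(3^{3} + 0\right) - -15\right) = - 9 \left(\left(27 + 0\right) + 15\right) = - 9 \left(27 + 15\right) = \left(-9\right) 42 = -378$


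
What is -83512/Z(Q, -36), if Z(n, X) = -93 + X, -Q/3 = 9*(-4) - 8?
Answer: 83512/129 ≈ 647.38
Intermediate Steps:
Q = 132 (Q = -3*(9*(-4) - 8) = -3*(-36 - 8) = -3*(-44) = 132)
-83512/Z(Q, -36) = -83512/(-93 - 36) = -83512/(-129) = -83512*(-1/129) = 83512/129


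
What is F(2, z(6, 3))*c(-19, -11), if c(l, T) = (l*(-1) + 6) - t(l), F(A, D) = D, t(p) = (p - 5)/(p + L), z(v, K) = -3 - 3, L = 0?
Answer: -2706/19 ≈ -142.42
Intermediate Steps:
z(v, K) = -6
t(p) = (-5 + p)/p (t(p) = (p - 5)/(p + 0) = (-5 + p)/p)
c(l, T) = 6 - l - (-5 + l)/l (c(l, T) = (l*(-1) + 6) - (-5 + l)/l = (-l + 6) - (-5 + l)/l = (6 - l) - (-5 + l)/l = 6 - l - (-5 + l)/l)
F(2, z(6, 3))*c(-19, -11) = -6*(5 - 1*(-19) + 5/(-19)) = -6*(5 + 19 + 5*(-1/19)) = -6*(5 + 19 - 5/19) = -6*451/19 = -2706/19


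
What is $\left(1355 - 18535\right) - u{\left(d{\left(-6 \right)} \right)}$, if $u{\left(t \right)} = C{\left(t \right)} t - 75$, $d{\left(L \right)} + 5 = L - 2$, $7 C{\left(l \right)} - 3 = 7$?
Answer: $- \frac{119605}{7} \approx -17086.0$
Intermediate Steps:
$C{\left(l \right)} = \frac{10}{7}$ ($C{\left(l \right)} = \frac{3}{7} + \frac{1}{7} \cdot 7 = \frac{3}{7} + 1 = \frac{10}{7}$)
$d{\left(L \right)} = -7 + L$ ($d{\left(L \right)} = -5 + \left(L - 2\right) = -5 + \left(-2 + L\right) = -7 + L$)
$u{\left(t \right)} = -75 + \frac{10 t}{7}$ ($u{\left(t \right)} = \frac{10 t}{7} - 75 = -75 + \frac{10 t}{7}$)
$\left(1355 - 18535\right) - u{\left(d{\left(-6 \right)} \right)} = \left(1355 - 18535\right) - \left(-75 + \frac{10 \left(-7 - 6\right)}{7}\right) = -17180 - \left(-75 + \frac{10}{7} \left(-13\right)\right) = -17180 - \left(-75 - \frac{130}{7}\right) = -17180 - - \frac{655}{7} = -17180 + \frac{655}{7} = - \frac{119605}{7}$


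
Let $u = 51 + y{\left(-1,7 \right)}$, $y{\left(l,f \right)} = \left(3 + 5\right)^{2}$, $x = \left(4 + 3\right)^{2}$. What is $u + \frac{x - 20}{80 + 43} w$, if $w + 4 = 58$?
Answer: $\frac{5237}{41} \approx 127.73$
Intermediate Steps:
$x = 49$ ($x = 7^{2} = 49$)
$w = 54$ ($w = -4 + 58 = 54$)
$y{\left(l,f \right)} = 64$ ($y{\left(l,f \right)} = 8^{2} = 64$)
$u = 115$ ($u = 51 + 64 = 115$)
$u + \frac{x - 20}{80 + 43} w = 115 + \frac{49 - 20}{80 + 43} \cdot 54 = 115 + \frac{29}{123} \cdot 54 = 115 + \frac{522}{41} = \frac{5237}{41}$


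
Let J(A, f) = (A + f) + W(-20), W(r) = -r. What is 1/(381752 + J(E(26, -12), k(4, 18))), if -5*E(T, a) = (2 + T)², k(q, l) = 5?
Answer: 5/1908101 ≈ 2.6204e-6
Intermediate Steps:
E(T, a) = -(2 + T)²/5
J(A, f) = 20 + A + f (J(A, f) = (A + f) - 1*(-20) = (A + f) + 20 = 20 + A + f)
1/(381752 + J(E(26, -12), k(4, 18))) = 1/(381752 + (20 - (2 + 26)²/5 + 5)) = 1/(381752 + (20 - ⅕*28² + 5)) = 1/(381752 + (20 - ⅕*784 + 5)) = 1/(381752 + (20 - 784/5 + 5)) = 1/(381752 - 659/5) = 1/(1908101/5) = 5/1908101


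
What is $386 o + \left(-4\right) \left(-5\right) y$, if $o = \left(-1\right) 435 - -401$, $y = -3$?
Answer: $-13184$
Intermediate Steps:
$o = -34$ ($o = -435 + 401 = -34$)
$386 o + \left(-4\right) \left(-5\right) y = 386 \left(-34\right) + \left(-4\right) \left(-5\right) \left(-3\right) = -13124 + 20 \left(-3\right) = -13124 - 60 = -13184$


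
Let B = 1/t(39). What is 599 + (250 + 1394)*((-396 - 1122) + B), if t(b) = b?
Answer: -32434361/13 ≈ -2.4950e+6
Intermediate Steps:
B = 1/39 ≈ 0.025641
599 + (250 + 1394)*((-396 - 1122) + B) = 599 + (250 + 1394)*((-396 - 1122) + 1/39) = 599 + 1644*(-1518 + 1/39) = 599 + 1644*(-59201/39) = 599 - 32442148/13 = -32434361/13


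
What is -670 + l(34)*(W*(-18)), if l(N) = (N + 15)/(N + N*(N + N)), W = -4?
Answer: -261382/391 ≈ -668.50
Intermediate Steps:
l(N) = (15 + N)/(N + 2*N²) (l(N) = (15 + N)/(N + N*(2*N)) = (15 + N)/(N + 2*N²))
-670 + l(34)*(W*(-18)) = -670 + ((15 + 34)/(34*(1 + 2*34)))*(-4*(-18)) = -670 + ((1/34)*49/(1 + 68))*72 = -670 + ((1/34)*49/69)*72 = -670 + ((1/34)*(1/69)*49)*72 = -670 + (49/2346)*72 = -670 + 588/391 = -261382/391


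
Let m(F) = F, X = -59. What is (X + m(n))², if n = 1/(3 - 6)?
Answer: 31684/9 ≈ 3520.4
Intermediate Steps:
n = -⅓ (n = 1/(-3) = -⅓ ≈ -0.33333)
(X + m(n))² = (-59 - ⅓)² = (-178/3)² = 31684/9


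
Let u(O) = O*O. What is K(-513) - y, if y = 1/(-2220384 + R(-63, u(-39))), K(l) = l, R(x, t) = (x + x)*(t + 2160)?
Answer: -1376989469/2684190 ≈ -513.00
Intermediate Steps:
u(O) = O²
R(x, t) = 2*x*(2160 + t) (R(x, t) = (2*x)*(2160 + t) = 2*x*(2160 + t))
y = -1/2684190 (y = 1/(-2220384 + 2*(-63)*(2160 + (-39)²)) = 1/(-2220384 + 2*(-63)*(2160 + 1521)) = 1/(-2220384 + 2*(-63)*3681) = 1/(-2220384 - 463806) = 1/(-2684190) = -1/2684190 ≈ -3.7255e-7)
K(-513) - y = -513 - 1*(-1/2684190) = -513 + 1/2684190 = -1376989469/2684190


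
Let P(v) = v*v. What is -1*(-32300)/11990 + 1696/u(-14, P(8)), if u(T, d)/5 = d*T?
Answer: 388653/167860 ≈ 2.3153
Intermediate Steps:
P(v) = v²
u(T, d) = 5*T*d (u(T, d) = 5*(d*T) = 5*(T*d) = 5*T*d)
-1*(-32300)/11990 + 1696/u(-14, P(8)) = -1*(-32300)/11990 + 1696/((5*(-14)*8²)) = 32300*(1/11990) + 1696/((5*(-14)*64)) = 3230/1199 + 1696/(-4480) = 3230/1199 + 1696*(-1/4480) = 3230/1199 - 53/140 = 388653/167860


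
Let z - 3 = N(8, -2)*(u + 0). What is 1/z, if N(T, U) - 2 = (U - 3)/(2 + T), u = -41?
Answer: -2/117 ≈ -0.017094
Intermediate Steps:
N(T, U) = 2 + (-3 + U)/(2 + T) (N(T, U) = 2 + (U - 3)/(2 + T) = 2 + (-3 + U)/(2 + T))
z = -117/2 (z = 3 + ((1 - 2 + 2*8)/(2 + 8))*(-41 + 0) = 3 + ((1 - 2 + 16)/10)*(-41) = 3 + ((1/10)*15)*(-41) = 3 + (3/2)*(-41) = 3 - 123/2 = -117/2 ≈ -58.500)
1/z = 1/(-117/2) = -2/117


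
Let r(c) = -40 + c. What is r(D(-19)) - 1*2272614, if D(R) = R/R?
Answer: -2272653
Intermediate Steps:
D(R) = 1
r(D(-19)) - 1*2272614 = (-40 + 1) - 1*2272614 = -39 - 2272614 = -2272653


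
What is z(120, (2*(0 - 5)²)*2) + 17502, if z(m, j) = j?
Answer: 17602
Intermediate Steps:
z(120, (2*(0 - 5)²)*2) + 17502 = (2*(0 - 5)²)*2 + 17502 = (2*(-5)²)*2 + 17502 = (2*25)*2 + 17502 = 50*2 + 17502 = 100 + 17502 = 17602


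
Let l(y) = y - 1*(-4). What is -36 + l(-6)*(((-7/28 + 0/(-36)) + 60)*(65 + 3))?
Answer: -8162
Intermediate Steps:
l(y) = 4 + y (l(y) = y + 4 = 4 + y)
-36 + l(-6)*(((-7/28 + 0/(-36)) + 60)*(65 + 3)) = -36 + (4 - 6)*(((-7/28 + 0/(-36)) + 60)*(65 + 3)) = -36 - 2*((-7*1/28 + 0*(-1/36)) + 60)*68 = -36 - 2*((-1/4 + 0) + 60)*68 = -36 - 2*(-1/4 + 60)*68 = -36 - 239*68/2 = -36 - 2*4063 = -36 - 8126 = -8162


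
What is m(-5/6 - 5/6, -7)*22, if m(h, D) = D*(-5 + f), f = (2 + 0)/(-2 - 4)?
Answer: 2464/3 ≈ 821.33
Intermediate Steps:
f = -⅓ (f = 2/(-6) = 2*(-⅙) = -⅓ ≈ -0.33333)
m(h, D) = -16*D/3 (m(h, D) = D*(-5 - ⅓) = D*(-16/3) = -16*D/3)
m(-5/6 - 5/6, -7)*22 = -16/3*(-7)*22 = (112/3)*22 = 2464/3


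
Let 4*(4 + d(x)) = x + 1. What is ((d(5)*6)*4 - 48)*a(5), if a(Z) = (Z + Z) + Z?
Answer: -1620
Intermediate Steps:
d(x) = -15/4 + x/4 (d(x) = -4 + (x + 1)/4 = -4 + (1 + x)/4 = -4 + (¼ + x/4) = -15/4 + x/4)
a(Z) = 3*Z (a(Z) = 2*Z + Z = 3*Z)
((d(5)*6)*4 - 48)*a(5) = (((-15/4 + (¼)*5)*6)*4 - 48)*(3*5) = (((-15/4 + 5/4)*6)*4 - 48)*15 = (-5/2*6*4 - 48)*15 = (-15*4 - 48)*15 = (-60 - 48)*15 = -108*15 = -1620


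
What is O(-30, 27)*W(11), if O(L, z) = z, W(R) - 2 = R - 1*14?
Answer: -27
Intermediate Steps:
W(R) = -12 + R (W(R) = 2 + (R - 1*14) = 2 + (R - 14) = 2 + (-14 + R) = -12 + R)
O(-30, 27)*W(11) = 27*(-12 + 11) = 27*(-1) = -27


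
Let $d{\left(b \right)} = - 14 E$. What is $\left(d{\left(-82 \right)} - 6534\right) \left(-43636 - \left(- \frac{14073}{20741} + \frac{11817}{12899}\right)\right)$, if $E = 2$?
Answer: $\frac{76607141624654428}{267538159} \approx 2.8634 \cdot 10^{8}$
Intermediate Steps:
$d{\left(b \right)} = -28$ ($d{\left(b \right)} = \left(-14\right) 2 = -28$)
$\left(d{\left(-82 \right)} - 6534\right) \left(-43636 - \left(- \frac{14073}{20741} + \frac{11817}{12899}\right)\right) = \left(-28 - 6534\right) \left(-43636 - \left(- \frac{14073}{20741} + \frac{11817}{12899}\right)\right) = - 6562 \left(-43636 - \frac{63568770}{267538159}\right) = \left(-6562\right) \left(- \frac{11674358674894}{267538159}\right) = \frac{76607141624654428}{267538159}$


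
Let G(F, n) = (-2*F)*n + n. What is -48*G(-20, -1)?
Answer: 1968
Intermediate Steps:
G(F, n) = n - 2*F*n (G(F, n) = -2*F*n + n = n - 2*F*n)
-48*G(-20, -1) = -(-48)*(1 - 2*(-20)) = -(-48)*(1 + 40) = -(-48)*41 = -48*(-41) = 1968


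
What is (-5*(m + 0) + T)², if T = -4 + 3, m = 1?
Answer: 36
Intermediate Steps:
T = -1
(-5*(m + 0) + T)² = (-5*(1 + 0) - 1)² = (-5*1 - 1)² = (-5 - 1)² = (-6)² = 36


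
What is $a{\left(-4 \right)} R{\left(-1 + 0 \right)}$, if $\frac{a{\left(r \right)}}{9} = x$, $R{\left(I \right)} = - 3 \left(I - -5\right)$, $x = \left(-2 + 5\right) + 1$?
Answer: $-432$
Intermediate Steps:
$x = 4$ ($x = 3 + 1 = 4$)
$R{\left(I \right)} = -15 - 3 I$ ($R{\left(I \right)} = - 3 \left(I + 5\right) = - 3 \left(5 + I\right) = -15 - 3 I$)
$a{\left(r \right)} = 36$ ($a{\left(r \right)} = 9 \cdot 4 = 36$)
$a{\left(-4 \right)} R{\left(-1 + 0 \right)} = 36 \left(-15 - 3 \left(-1 + 0\right)\right) = 36 \left(-15 - -3\right) = 36 \left(-15 + 3\right) = 36 \left(-12\right) = -432$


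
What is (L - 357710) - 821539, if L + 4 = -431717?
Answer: -1610970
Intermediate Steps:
L = -431721 (L = -4 - 431717 = -431721)
(L - 357710) - 821539 = (-431721 - 357710) - 821539 = -789431 - 821539 = -1610970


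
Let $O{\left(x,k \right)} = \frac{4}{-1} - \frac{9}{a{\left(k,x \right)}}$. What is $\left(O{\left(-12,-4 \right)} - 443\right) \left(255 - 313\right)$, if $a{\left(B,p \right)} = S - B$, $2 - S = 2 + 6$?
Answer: $25665$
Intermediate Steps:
$S = -6$ ($S = 2 - \left(2 + 6\right) = 2 - 8 = -6$)
$a{\left(B,p \right)} = -6 - B$
$O{\left(x,k \right)} = -4 - \frac{9}{-6 - k}$ ($O{\left(x,k \right)} = \frac{4}{-1} - \frac{9}{-6 - k} = 4 \left(-1\right) - \frac{9}{-6 - k} = -4 - \frac{9}{-6 - k}$)
$\left(O{\left(-12,-4 \right)} - 443\right) \left(255 - 313\right) = \left(\frac{-15 - -16}{6 - 4} - 443\right) \left(255 - 313\right) = \left(\frac{-15 + 16}{2} - 443\right) \left(-58\right) = \left(\frac{1}{2} \cdot 1 - 443\right) \left(-58\right) = \left(\frac{1}{2} - 443\right) \left(-58\right) = \left(- \frac{885}{2}\right) \left(-58\right) = 25665$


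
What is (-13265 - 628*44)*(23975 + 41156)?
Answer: -2663662507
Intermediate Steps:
(-13265 - 628*44)*(23975 + 41156) = (-13265 - 27632)*65131 = -40897*65131 = -2663662507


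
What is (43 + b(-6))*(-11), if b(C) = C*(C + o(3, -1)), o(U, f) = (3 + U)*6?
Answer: 1507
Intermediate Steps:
o(U, f) = 18 + 6*U
b(C) = C*(36 + C) (b(C) = C*(C + (18 + 6*3)) = C*(C + (18 + 18)) = C*(C + 36) = C*(36 + C))
(43 + b(-6))*(-11) = (43 - 6*(36 - 6))*(-11) = (43 - 6*30)*(-11) = (43 - 180)*(-11) = -137*(-11) = 1507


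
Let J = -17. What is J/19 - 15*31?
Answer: -8852/19 ≈ -465.89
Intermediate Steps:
J/19 - 15*31 = -17/19 - 15*31 = -17*1/19 - 465 = -17/19 - 465 = -8852/19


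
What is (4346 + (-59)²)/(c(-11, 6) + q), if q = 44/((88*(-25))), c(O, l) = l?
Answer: 391350/299 ≈ 1308.9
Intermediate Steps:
q = -1/50 (q = 44/(-2200) = 44*(-1/2200) = -1/50 ≈ -0.020000)
(4346 + (-59)²)/(c(-11, 6) + q) = (4346 + (-59)²)/(6 - 1/50) = (4346 + 3481)/(299/50) = 7827*(50/299) = 391350/299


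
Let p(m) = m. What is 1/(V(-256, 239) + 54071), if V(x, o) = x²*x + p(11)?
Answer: -1/16723134 ≈ -5.9797e-8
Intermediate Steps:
V(x, o) = 11 + x³ (V(x, o) = x²*x + 11 = x³ + 11 = 11 + x³)
1/(V(-256, 239) + 54071) = 1/((11 + (-256)³) + 54071) = 1/((11 - 16777216) + 54071) = 1/(-16777205 + 54071) = 1/(-16723134) = -1/16723134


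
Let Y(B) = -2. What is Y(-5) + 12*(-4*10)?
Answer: -482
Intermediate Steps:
Y(-5) + 12*(-4*10) = -2 + 12*(-4*10) = -2 + 12*(-40) = -2 - 480 = -482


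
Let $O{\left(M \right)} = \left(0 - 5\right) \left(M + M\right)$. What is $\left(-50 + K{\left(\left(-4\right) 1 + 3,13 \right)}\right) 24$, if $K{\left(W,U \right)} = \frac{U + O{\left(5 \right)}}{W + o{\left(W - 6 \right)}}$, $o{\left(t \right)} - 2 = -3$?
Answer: $-756$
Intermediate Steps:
$O{\left(M \right)} = - 10 M$ ($O{\left(M \right)} = - 5 \cdot 2 M = - 10 M$)
$o{\left(t \right)} = -1$ ($o{\left(t \right)} = 2 - 3 = -1$)
$K{\left(W,U \right)} = \frac{-50 + U}{-1 + W}$ ($K{\left(W,U \right)} = \frac{U - 50}{W - 1} = \frac{U - 50}{-1 + W} = \frac{-50 + U}{-1 + W}$)
$\left(-50 + K{\left(\left(-4\right) 1 + 3,13 \right)}\right) 24 = \left(-50 + \frac{-50 + 13}{-1 + \left(\left(-4\right) 1 + 3\right)}\right) 24 = \left(-50 + \frac{1}{-1 + \left(-4 + 3\right)} \left(-37\right)\right) 24 = \left(-50 + \frac{1}{-1 - 1} \left(-37\right)\right) 24 = \left(-50 + \frac{1}{-2} \left(-37\right)\right) 24 = \left(-50 - - \frac{37}{2}\right) 24 = \left(-50 + \frac{37}{2}\right) 24 = \left(- \frac{63}{2}\right) 24 = -756$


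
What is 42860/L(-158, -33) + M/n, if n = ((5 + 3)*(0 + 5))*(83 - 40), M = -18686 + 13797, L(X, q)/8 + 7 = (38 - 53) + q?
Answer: -1896759/18920 ≈ -100.25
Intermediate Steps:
L(X, q) = -176 + 8*q (L(X, q) = -56 + 8*((38 - 53) + q) = -56 + 8*(-15 + q) = -56 + (-120 + 8*q) = -176 + 8*q)
M = -4889
n = 1720 (n = (8*5)*43 = 40*43 = 1720)
42860/L(-158, -33) + M/n = 42860/(-176 + 8*(-33)) - 4889/1720 = 42860/(-176 - 264) - 4889*1/1720 = 42860/(-440) - 4889/1720 = 42860*(-1/440) - 4889/1720 = -2143/22 - 4889/1720 = -1896759/18920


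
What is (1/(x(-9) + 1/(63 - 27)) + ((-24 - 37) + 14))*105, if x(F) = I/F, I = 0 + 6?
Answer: -117285/23 ≈ -5099.3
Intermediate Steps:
I = 6
x(F) = 6/F
(1/(x(-9) + 1/(63 - 27)) + ((-24 - 37) + 14))*105 = (1/(6/(-9) + 1/(63 - 27)) + ((-24 - 37) + 14))*105 = (1/(6*(-⅑) + 1/36) + (-61 + 14))*105 = (1/(-⅔ + 1/36) - 47)*105 = (1/(-23/36) - 47)*105 = (-36/23 - 47)*105 = -1117/23*105 = -117285/23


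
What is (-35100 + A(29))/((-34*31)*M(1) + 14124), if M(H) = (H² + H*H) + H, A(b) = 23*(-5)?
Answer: -35215/10962 ≈ -3.2125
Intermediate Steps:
A(b) = -115
M(H) = H + 2*H² (M(H) = (H² + H²) + H = 2*H² + H = H + 2*H²)
(-35100 + A(29))/((-34*31)*M(1) + 14124) = (-35100 - 115)/((-34*31)*(1*(1 + 2*1)) + 14124) = -35215/(-1054*(1 + 2) + 14124) = -35215/(-1054*3 + 14124) = -35215/(-3162 + 14124) = -35215/10962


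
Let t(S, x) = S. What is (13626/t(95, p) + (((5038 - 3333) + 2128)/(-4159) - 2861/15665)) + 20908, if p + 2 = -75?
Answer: 26057441649206/1237863965 ≈ 21050.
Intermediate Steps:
p = -77 (p = -2 - 75 = -77)
(13626/t(95, p) + (((5038 - 3333) + 2128)/(-4159) - 2861/15665)) + 20908 = (13626/95 + (((5038 - 3333) + 2128)/(-4159) - 2861/15665)) + 20908 = (13626*(1/95) + ((1705 + 2128)*(-1/4159) - 2861*1/15665)) + 20908 = (13626/95 + (3833*(-1/4159) - 2861/15665)) + 20908 = (13626/95 + (-3833/4159 - 2861/15665)) + 20908 = (13626/95 - 71942844/65150735) + 20908 = 176181868986/1237863965 + 20908 = 26057441649206/1237863965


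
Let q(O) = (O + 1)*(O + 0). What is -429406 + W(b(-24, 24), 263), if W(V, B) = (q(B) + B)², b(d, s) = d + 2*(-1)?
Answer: 4856963619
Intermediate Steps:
q(O) = O*(1 + O) (q(O) = (1 + O)*O = O*(1 + O))
b(d, s) = -2 + d (b(d, s) = d - 2 = -2 + d)
W(V, B) = (B + B*(1 + B))² (W(V, B) = (B*(1 + B) + B)² = (B + B*(1 + B))²)
-429406 + W(b(-24, 24), 263) = -429406 + 263²*(2 + 263)² = -429406 + 69169*265² = -429406 + 69169*70225 = -429406 + 4857393025 = 4856963619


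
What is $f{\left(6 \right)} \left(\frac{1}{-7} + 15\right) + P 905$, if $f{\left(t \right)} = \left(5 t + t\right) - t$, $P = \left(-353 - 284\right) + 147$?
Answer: $- \frac{3101030}{7} \approx -4.43 \cdot 10^{5}$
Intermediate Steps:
$P = -490$ ($P = -637 + 147 = -490$)
$f{\left(t \right)} = 5 t$ ($f{\left(t \right)} = 6 t - t = 5 t$)
$f{\left(6 \right)} \left(\frac{1}{-7} + 15\right) + P 905 = 5 \cdot 6 \left(\frac{1}{-7} + 15\right) - 443450 = 30 \left(- \frac{1}{7} + 15\right) - 443450 = 30 \cdot \frac{104}{7} - 443450 = \frac{3120}{7} - 443450 = - \frac{3101030}{7}$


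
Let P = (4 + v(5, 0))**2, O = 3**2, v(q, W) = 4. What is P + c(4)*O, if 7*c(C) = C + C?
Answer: 520/7 ≈ 74.286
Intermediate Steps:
c(C) = 2*C/7 (c(C) = (C + C)/7 = (2*C)/7 = 2*C/7)
O = 9
P = 64 (P = (4 + 4)**2 = 8**2 = 64)
P + c(4)*O = 64 + ((2/7)*4)*9 = 64 + (8/7)*9 = 64 + 72/7 = 520/7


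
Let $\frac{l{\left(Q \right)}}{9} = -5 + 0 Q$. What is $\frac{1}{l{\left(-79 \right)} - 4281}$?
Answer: $- \frac{1}{4326} \approx -0.00023116$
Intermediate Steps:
$l{\left(Q \right)} = -45$ ($l{\left(Q \right)} = 9 \left(-5 + 0 Q\right) = 9 \left(-5 + 0\right) = 9 \left(-5\right) = -45$)
$\frac{1}{l{\left(-79 \right)} - 4281} = \frac{1}{-45 - 4281} = \frac{1}{-4326} = - \frac{1}{4326}$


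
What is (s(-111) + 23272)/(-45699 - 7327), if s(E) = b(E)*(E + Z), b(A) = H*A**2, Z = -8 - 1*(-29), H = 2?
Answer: 1097254/26513 ≈ 41.385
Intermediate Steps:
Z = 21 (Z = -8 + 29 = 21)
b(A) = 2*A**2
s(E) = 2*E**2*(21 + E) (s(E) = (2*E**2)*(E + 21) = (2*E**2)*(21 + E) = 2*E**2*(21 + E))
(s(-111) + 23272)/(-45699 - 7327) = (2*(-111)**2*(21 - 111) + 23272)/(-45699 - 7327) = (2*12321*(-90) + 23272)/(-53026) = (-2217780 + 23272)*(-1/53026) = -2194508*(-1/53026) = 1097254/26513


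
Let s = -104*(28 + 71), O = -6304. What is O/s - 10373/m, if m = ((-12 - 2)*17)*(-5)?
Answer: -12412331/1531530 ≈ -8.1045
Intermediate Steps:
m = 1190 (m = -14*17*(-5) = -238*(-5) = 1190)
s = -10296 (s = -104*99 = -10296)
O/s - 10373/m = -6304/(-10296) - 10373/1190 = -6304*(-1/10296) - 10373*1/1190 = 788/1287 - 10373/1190 = -12412331/1531530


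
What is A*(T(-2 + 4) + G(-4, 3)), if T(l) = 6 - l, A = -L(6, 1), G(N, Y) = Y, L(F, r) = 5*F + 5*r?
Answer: -245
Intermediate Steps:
A = -35 (A = -(5*6 + 5*1) = -(30 + 5) = -1*35 = -35)
A*(T(-2 + 4) + G(-4, 3)) = -35*((6 - (-2 + 4)) + 3) = -35*((6 - 1*2) + 3) = -35*((6 - 2) + 3) = -35*(4 + 3) = -35*7 = -245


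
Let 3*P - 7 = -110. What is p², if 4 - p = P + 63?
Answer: 5476/9 ≈ 608.44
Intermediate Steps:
P = -103/3 (P = 7/3 + (⅓)*(-110) = 7/3 - 110/3 = -103/3 ≈ -34.333)
p = -74/3 (p = 4 - (-103/3 + 63) = 4 - 1*86/3 = 4 - 86/3 = -74/3 ≈ -24.667)
p² = (-74/3)² = 5476/9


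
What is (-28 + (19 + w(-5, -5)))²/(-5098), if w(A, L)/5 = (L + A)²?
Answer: -241081/5098 ≈ -47.289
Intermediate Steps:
w(A, L) = 5*(A + L)² (w(A, L) = 5*(L + A)² = 5*(A + L)²)
(-28 + (19 + w(-5, -5)))²/(-5098) = (-28 + (19 + 5*(-5 - 5)²))²/(-5098) = (-28 + (19 + 5*(-10)²))²*(-1/5098) = (-28 + (19 + 5*100))²*(-1/5098) = (-28 + (19 + 500))²*(-1/5098) = (-28 + 519)²*(-1/5098) = 491²*(-1/5098) = 241081*(-1/5098) = -241081/5098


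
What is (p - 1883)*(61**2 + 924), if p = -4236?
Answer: -28422755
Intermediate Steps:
(p - 1883)*(61**2 + 924) = (-4236 - 1883)*(61**2 + 924) = -6119*(3721 + 924) = -6119*4645 = -28422755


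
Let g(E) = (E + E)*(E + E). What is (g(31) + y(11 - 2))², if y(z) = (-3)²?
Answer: 14845609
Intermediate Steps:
g(E) = 4*E² (g(E) = (2*E)*(2*E) = 4*E²)
y(z) = 9
(g(31) + y(11 - 2))² = (4*31² + 9)² = (4*961 + 9)² = (3844 + 9)² = 3853² = 14845609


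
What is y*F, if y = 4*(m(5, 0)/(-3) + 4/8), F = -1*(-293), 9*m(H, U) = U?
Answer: 586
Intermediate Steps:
m(H, U) = U/9
F = 293
y = 2 (y = 4*(((⅑)*0)/(-3) + 4/8) = 4*(0*(-⅓) + 4*(⅛)) = 4*(0 + ½) = 4*(½) = 2)
y*F = 2*293 = 586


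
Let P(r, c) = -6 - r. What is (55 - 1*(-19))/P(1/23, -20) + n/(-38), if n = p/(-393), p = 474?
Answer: -4225297/345971 ≈ -12.213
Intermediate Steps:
n = -158/131 (n = 474/(-393) = 474*(-1/393) = -158/131 ≈ -1.2061)
(55 - 1*(-19))/P(1/23, -20) + n/(-38) = (55 - 1*(-19))/(-6 - 1/23) - 158/131/(-38) = (55 + 19)/(-6 - 1*1/23) - 158/131*(-1/38) = 74/(-6 - 1/23) + 79/2489 = 74/(-139/23) + 79/2489 = 74*(-23/139) + 79/2489 = -1702/139 + 79/2489 = -4225297/345971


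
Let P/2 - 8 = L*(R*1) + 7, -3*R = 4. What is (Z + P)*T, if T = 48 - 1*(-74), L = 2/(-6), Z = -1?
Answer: 32818/9 ≈ 3646.4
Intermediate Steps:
R = -4/3 (R = -⅓*4 = -4/3 ≈ -1.3333)
L = -⅓ (L = 2*(-⅙) = -⅓ ≈ -0.33333)
T = 122 (T = 48 + 74 = 122)
P = 278/9 (P = 16 + 2*(-(-4)/9 + 7) = 16 + 2*(-⅓*(-4/3) + 7) = 16 + 2*(4/9 + 7) = 16 + 2*(67/9) = 16 + 134/9 = 278/9 ≈ 30.889)
(Z + P)*T = (-1 + 278/9)*122 = (269/9)*122 = 32818/9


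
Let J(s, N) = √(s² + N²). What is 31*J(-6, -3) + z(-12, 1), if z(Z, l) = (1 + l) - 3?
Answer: -1 + 93*√5 ≈ 206.95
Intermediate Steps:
z(Z, l) = -2 + l
J(s, N) = √(N² + s²)
31*J(-6, -3) + z(-12, 1) = 31*√((-3)² + (-6)²) + (-2 + 1) = 31*√(9 + 36) - 1 = 31*√45 - 1 = 31*(3*√5) - 1 = 93*√5 - 1 = -1 + 93*√5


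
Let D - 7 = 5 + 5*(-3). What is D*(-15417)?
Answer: 46251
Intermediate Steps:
D = -3 (D = 7 + (5 + 5*(-3)) = 7 + (5 - 15) = 7 - 10 = -3)
D*(-15417) = -3*(-15417) = 46251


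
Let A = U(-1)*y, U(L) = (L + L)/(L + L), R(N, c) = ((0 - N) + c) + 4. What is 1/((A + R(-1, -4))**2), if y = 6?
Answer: 1/49 ≈ 0.020408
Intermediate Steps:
R(N, c) = 4 + c - N (R(N, c) = (-N + c) + 4 = (c - N) + 4 = 4 + c - N)
U(L) = 1 (U(L) = (2*L)/((2*L)) = (2*L)*(1/(2*L)) = 1)
A = 6 (A = 1*6 = 6)
1/((A + R(-1, -4))**2) = 1/((6 + (4 - 4 - 1*(-1)))**2) = 1/((6 + (4 - 4 + 1))**2) = 1/((6 + 1)**2) = 1/(7**2) = 1/49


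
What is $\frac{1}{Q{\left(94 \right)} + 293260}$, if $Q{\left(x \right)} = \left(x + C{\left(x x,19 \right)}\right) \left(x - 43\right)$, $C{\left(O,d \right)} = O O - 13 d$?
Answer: $\frac{1}{3982105153} \approx 2.5112 \cdot 10^{-10}$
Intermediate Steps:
$C{\left(O,d \right)} = O^{2} - 13 d$
$Q{\left(x \right)} = \left(-43 + x\right) \left(-247 + x + x^{4}\right)$ ($Q{\left(x \right)} = \left(x + \left(\left(x x\right)^{2} - 247\right)\right) \left(x - 43\right) = \left(x + \left(\left(x^{2}\right)^{2} - 247\right)\right) \left(-43 + x\right) = \left(x + \left(x^{4} - 247\right)\right) \left(-43 + x\right) = \left(x + \left(-247 + x^{4}\right)\right) \left(-43 + x\right) = \left(-247 + x + x^{4}\right) \left(-43 + x\right) = \left(-43 + x\right) \left(-247 + x + x^{4}\right)$)
$\frac{1}{Q{\left(94 \right)} + 293260} = \frac{1}{\left(10621 + 94^{2} + 94^{5} - 27260 - 43 \cdot 94^{4}\right) + 293260} = \frac{1}{\left(10621 + 8836 + 7339040224 - 27260 - 3357220528\right) + 293260} = \frac{1}{3981811893 + 293260} = \frac{1}{3982105153}$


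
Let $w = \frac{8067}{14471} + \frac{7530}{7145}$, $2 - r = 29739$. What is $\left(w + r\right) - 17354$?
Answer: $- \frac{973764246300}{20679059} \approx -47089.0$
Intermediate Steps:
$r = -29737$ ($r = 2 - 29739 = -29737$)
$w = \frac{33321069}{20679059}$ ($w = 8067 \cdot \frac{1}{14471} + 7530 \cdot \frac{1}{7145} = \frac{8067}{14471} + \frac{1506}{1429} = \frac{33321069}{20679059} \approx 1.6113$)
$\left(w + r\right) - 17354 = \left(\frac{33321069}{20679059} - 29737\right) - 17354 = - \frac{614899856414}{20679059} - 17354 = - \frac{973764246300}{20679059}$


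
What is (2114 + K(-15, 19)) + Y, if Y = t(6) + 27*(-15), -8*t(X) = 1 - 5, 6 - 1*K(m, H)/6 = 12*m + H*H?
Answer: 1319/2 ≈ 659.50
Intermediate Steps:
K(m, H) = 36 - 72*m - 6*H² (K(m, H) = 36 - 6*(12*m + H*H) = 36 - 6*(12*m + H²) = 36 - 6*(H² + 12*m) = 36 + (-72*m - 6*H²) = 36 - 72*m - 6*H²)
t(X) = ½ (t(X) = -(1 - 5)/8 = -⅛*(-4) = ½)
Y = -809/2 (Y = ½ + 27*(-15) = ½ - 405 = -809/2 ≈ -404.50)
(2114 + K(-15, 19)) + Y = (2114 + (36 - 72*(-15) - 6*19²)) - 809/2 = (2114 + (36 + 1080 - 6*361)) - 809/2 = (2114 + (36 + 1080 - 2166)) - 809/2 = (2114 - 1050) - 809/2 = 1064 - 809/2 = 1319/2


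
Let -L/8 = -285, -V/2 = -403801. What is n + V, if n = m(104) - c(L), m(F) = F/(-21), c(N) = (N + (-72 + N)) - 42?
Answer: 16866172/21 ≈ 8.0315e+5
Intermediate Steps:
V = 807602 (V = -2*(-403801) = 807602)
L = 2280 (L = -8*(-285) = 2280)
c(N) = -114 + 2*N (c(N) = (-72 + 2*N) - 42 = -114 + 2*N)
m(F) = -F/21 (m(F) = F*(-1/21) = -F/21)
n = -93470/21 (n = -1/21*104 - (-114 + 2*2280) = -104/21 - (-114 + 4560) = -104/21 - 1*4446 = -104/21 - 4446 = -93470/21 ≈ -4451.0)
n + V = -93470/21 + 807602 = 16866172/21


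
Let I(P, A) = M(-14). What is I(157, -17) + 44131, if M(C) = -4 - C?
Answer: 44141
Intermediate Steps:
I(P, A) = 10 (I(P, A) = -4 - 1*(-14) = -4 + 14 = 10)
I(157, -17) + 44131 = 10 + 44131 = 44141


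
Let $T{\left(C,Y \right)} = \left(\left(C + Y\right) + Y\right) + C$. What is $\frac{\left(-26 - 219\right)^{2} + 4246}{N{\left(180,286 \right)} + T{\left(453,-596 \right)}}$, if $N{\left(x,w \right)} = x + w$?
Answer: $\frac{64271}{180} \approx 357.06$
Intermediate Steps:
$T{\left(C,Y \right)} = 2 C + 2 Y$ ($T{\left(C,Y \right)} = \left(C + 2 Y\right) + C = 2 C + 2 Y$)
$N{\left(x,w \right)} = w + x$
$\frac{\left(-26 - 219\right)^{2} + 4246}{N{\left(180,286 \right)} + T{\left(453,-596 \right)}} = \frac{\left(-26 - 219\right)^{2} + 4246}{\left(286 + 180\right) + \left(2 \cdot 453 + 2 \left(-596\right)\right)} = \frac{\left(-245\right)^{2} + 4246}{466 + \left(906 - 1192\right)} = \frac{60025 + 4246}{466 - 286} = \frac{64271}{180}$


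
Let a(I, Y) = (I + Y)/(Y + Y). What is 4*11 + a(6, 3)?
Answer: 91/2 ≈ 45.500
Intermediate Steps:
a(I, Y) = (I + Y)/(2*Y) (a(I, Y) = (I + Y)/((2*Y)) = (I + Y)*(1/(2*Y)) = (I + Y)/(2*Y))
4*11 + a(6, 3) = 4*11 + (½)*(6 + 3)/3 = 44 + (½)*(⅓)*9 = 44 + 3/2 = 91/2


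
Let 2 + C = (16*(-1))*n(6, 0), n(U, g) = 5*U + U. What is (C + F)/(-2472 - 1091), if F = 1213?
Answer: -635/3563 ≈ -0.17822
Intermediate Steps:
n(U, g) = 6*U
C = -578 (C = -2 + (16*(-1))*(6*6) = -2 - 16*36 = -2 - 576 = -578)
(C + F)/(-2472 - 1091) = (-578 + 1213)/(-2472 - 1091) = 635/(-3563) = 635*(-1/3563) = -635/3563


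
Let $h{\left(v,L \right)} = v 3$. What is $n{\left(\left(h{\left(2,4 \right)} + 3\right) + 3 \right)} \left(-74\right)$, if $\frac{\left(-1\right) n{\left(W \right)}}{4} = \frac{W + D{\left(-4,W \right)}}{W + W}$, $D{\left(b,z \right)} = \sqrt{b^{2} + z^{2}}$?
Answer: $148 + \frac{148 \sqrt{10}}{3} \approx 304.01$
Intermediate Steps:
$h{\left(v,L \right)} = 3 v$
$n{\left(W \right)} = - \frac{2 \left(W + \sqrt{16 + W^{2}}\right)}{W}$ ($n{\left(W \right)} = - 4 \frac{W + \sqrt{\left(-4\right)^{2} + W^{2}}}{W + W} = - 4 \frac{W + \sqrt{16 + W^{2}}}{2 W} = - \frac{2 \left(W + \sqrt{16 + W^{2}}\right)}{W}$)
$n{\left(\left(h{\left(2,4 \right)} + 3\right) + 3 \right)} \left(-74\right) = \left(-2 - \frac{2 \sqrt{16 + \left(\left(3 \cdot 2 + 3\right) + 3\right)^{2}}}{\left(3 \cdot 2 + 3\right) + 3}\right) \left(-74\right) = \left(-2 - \frac{2 \sqrt{16 + \left(\left(6 + 3\right) + 3\right)^{2}}}{\left(6 + 3\right) + 3}\right) \left(-74\right) = \left(-2 - \frac{2 \sqrt{16 + \left(9 + 3\right)^{2}}}{9 + 3}\right) \left(-74\right) = \left(-2 - \frac{2 \sqrt{16 + 12^{2}}}{12}\right) \left(-74\right) = \left(-2 - \frac{\sqrt{16 + 144}}{6}\right) \left(-74\right) = \left(-2 - \frac{\sqrt{160}}{6}\right) \left(-74\right) = \left(-2 - \frac{4 \sqrt{10}}{6}\right) \left(-74\right) = \left(-2 - \frac{2 \sqrt{10}}{3}\right) \left(-74\right) = 148 + \frac{148 \sqrt{10}}{3}$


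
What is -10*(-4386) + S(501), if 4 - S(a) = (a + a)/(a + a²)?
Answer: 11009863/251 ≈ 43864.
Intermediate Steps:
S(a) = 4 - 2*a/(a + a²) (S(a) = 4 - (a + a)/(a + a²) = 4 - 2*a/(a + a²))
-10*(-4386) + S(501) = -10*(-4386) + 2*(1 + 2*501)/(1 + 501) = 43860 + 2*(1 + 1002)/502 = 43860 + 2*(1/502)*1003 = 43860 + 1003/251 = 11009863/251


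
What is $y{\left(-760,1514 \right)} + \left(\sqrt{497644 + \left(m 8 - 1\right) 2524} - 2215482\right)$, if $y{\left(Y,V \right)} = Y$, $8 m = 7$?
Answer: $-2216242 + 2 \sqrt{128197} \approx -2.2155 \cdot 10^{6}$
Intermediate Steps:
$m = \frac{7}{8}$ ($m = \frac{1}{8} \cdot 7 = \frac{7}{8} \approx 0.875$)
$y{\left(-760,1514 \right)} + \left(\sqrt{497644 + \left(m 8 - 1\right) 2524} - 2215482\right) = -760 - \left(2215482 - \sqrt{497644 + \left(\frac{7}{8} \cdot 8 - 1\right) 2524}\right) = -760 - \left(2215482 - \sqrt{497644 + \left(7 - 1\right) 2524}\right) = -760 - \left(2215482 - \sqrt{497644 + 6 \cdot 2524}\right) = -760 - \left(2215482 - \sqrt{497644 + 15144}\right) = -760 - \left(2215482 - \sqrt{512788}\right) = -760 - \left(2215482 - 2 \sqrt{128197}\right) = -2216242 + 2 \sqrt{128197}$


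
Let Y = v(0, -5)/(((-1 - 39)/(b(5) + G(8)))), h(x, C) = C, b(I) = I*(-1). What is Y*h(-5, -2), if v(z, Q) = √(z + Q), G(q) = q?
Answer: 3*I*√5/20 ≈ 0.33541*I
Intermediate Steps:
b(I) = -I
v(z, Q) = √(Q + z)
Y = -3*I*√5/40 (Y = √(-5 + 0)/(((-1 - 39)/(-1*5 + 8))) = √(-5)/((-40/(-5 + 8))) = (I*√5)/((-40/3)) = (I*√5)/((-40*⅓)) = (I*√5)/(-40/3) = (I*√5)*(-3/40) = -3*I*√5/40 ≈ -0.16771*I)
Y*h(-5, -2) = -3*I*√5/40*(-2) = 3*I*√5/20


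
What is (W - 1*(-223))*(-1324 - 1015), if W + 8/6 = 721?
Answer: -6614692/3 ≈ -2.2049e+6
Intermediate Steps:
W = 2159/3 (W = -4/3 + 721 = 2159/3 ≈ 719.67)
(W - 1*(-223))*(-1324 - 1015) = (2159/3 - 1*(-223))*(-1324 - 1015) = (2159/3 + 223)*(-2339) = (2828/3)*(-2339) = -6614692/3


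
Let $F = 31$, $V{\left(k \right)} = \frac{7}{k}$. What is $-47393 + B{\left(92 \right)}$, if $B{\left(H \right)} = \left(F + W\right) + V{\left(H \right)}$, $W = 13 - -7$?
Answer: $- \frac{4355457}{92} \approx -47342.0$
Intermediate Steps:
$W = 20$ ($W = 13 + 7 = 20$)
$B{\left(H \right)} = 51 + \frac{7}{H}$ ($B{\left(H \right)} = \left(31 + 20\right) + \frac{7}{H} = 51 + \frac{7}{H}$)
$-47393 + B{\left(92 \right)} = -47393 + \left(51 + \frac{7}{92}\right) = -47393 + \frac{4699}{92} = - \frac{4355457}{92}$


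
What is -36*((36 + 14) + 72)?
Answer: -4392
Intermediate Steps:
-36*((36 + 14) + 72) = -36*(50 + 72) = -36*122 = -4392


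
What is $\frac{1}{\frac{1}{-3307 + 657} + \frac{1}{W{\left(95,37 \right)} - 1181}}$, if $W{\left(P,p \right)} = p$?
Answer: $- \frac{1515800}{1897} \approx -799.05$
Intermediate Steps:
$\frac{1}{\frac{1}{-3307 + 657} + \frac{1}{W{\left(95,37 \right)} - 1181}} = \frac{1}{\frac{1}{-3307 + 657} + \frac{1}{37 - 1181}} = \frac{1}{\frac{1}{-2650} + \frac{1}{-1144}} = \frac{1}{- \frac{1}{2650} - \frac{1}{1144}} = \frac{1}{- \frac{1897}{1515800}} = - \frac{1515800}{1897}$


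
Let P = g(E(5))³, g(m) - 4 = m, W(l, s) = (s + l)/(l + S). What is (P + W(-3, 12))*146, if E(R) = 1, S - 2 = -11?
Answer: 36281/2 ≈ 18141.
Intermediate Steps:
S = -9 (S = 2 - 11 = -9)
W(l, s) = (l + s)/(-9 + l) (W(l, s) = (s + l)/(l - 9) = (l + s)/(-9 + l))
g(m) = 4 + m
P = 125 (P = (4 + 1)³ = 5³ = 125)
(P + W(-3, 12))*146 = (125 + (-3 + 12)/(-9 - 3))*146 = (125 + 9/(-12))*146 = (125 - 1/12*9)*146 = (125 - ¾)*146 = (497/4)*146 = 36281/2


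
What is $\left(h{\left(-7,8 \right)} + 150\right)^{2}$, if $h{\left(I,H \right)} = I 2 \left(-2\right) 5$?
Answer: $84100$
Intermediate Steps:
$h{\left(I,H \right)} = - 20 I$ ($h{\left(I,H \right)} = I \left(-4\right) 5 = - 4 I 5 = - 20 I$)
$\left(h{\left(-7,8 \right)} + 150\right)^{2} = \left(\left(-20\right) \left(-7\right) + 150\right)^{2} = \left(140 + 150\right)^{2} = 290^{2} = 84100$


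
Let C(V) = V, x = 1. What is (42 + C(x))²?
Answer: 1849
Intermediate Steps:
(42 + C(x))² = (42 + 1)² = 43² = 1849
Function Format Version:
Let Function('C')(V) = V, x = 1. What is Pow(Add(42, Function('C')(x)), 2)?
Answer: 1849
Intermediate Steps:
Pow(Add(42, Function('C')(x)), 2) = Pow(Add(42, 1), 2) = Pow(43, 2) = 1849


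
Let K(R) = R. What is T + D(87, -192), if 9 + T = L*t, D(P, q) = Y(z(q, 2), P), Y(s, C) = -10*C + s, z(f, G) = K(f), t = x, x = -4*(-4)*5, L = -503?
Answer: -41311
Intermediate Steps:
x = 80 (x = 16*5 = 80)
t = 80
z(f, G) = f
Y(s, C) = s - 10*C
D(P, q) = q - 10*P
T = -40249 (T = -9 - 503*80 = -9 - 40240 = -40249)
T + D(87, -192) = -40249 + (-192 - 10*87) = -40249 + (-192 - 870) = -40249 - 1062 = -41311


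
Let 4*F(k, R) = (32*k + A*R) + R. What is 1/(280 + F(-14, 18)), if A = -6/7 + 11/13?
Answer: 91/15693 ≈ 0.0057988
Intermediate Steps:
A = -1/91 (A = -6*⅐ + 11*(1/13) = -6/7 + 11/13 = -1/91 ≈ -0.010989)
F(k, R) = 8*k + 45*R/182 (F(k, R) = ((32*k - R/91) + R)/4 = (32*k + 90*R/91)/4 = 8*k + 45*R/182)
1/(280 + F(-14, 18)) = 1/(280 + (8*(-14) + (45/182)*18)) = 1/(280 + (-112 + 405/91)) = 1/(280 - 9787/91) = 1/(15693/91) = 91/15693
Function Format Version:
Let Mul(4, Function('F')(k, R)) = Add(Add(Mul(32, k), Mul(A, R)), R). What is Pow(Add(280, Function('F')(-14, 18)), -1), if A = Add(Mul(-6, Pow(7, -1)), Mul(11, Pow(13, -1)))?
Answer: Rational(91, 15693) ≈ 0.0057988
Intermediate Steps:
A = Rational(-1, 91) (A = Add(Mul(-6, Rational(1, 7)), Mul(11, Rational(1, 13))) = Add(Rational(-6, 7), Rational(11, 13)) = Rational(-1, 91) ≈ -0.010989)
Function('F')(k, R) = Add(Mul(8, k), Mul(Rational(45, 182), R)) (Function('F')(k, R) = Mul(Rational(1, 4), Add(Add(Mul(32, k), Mul(Rational(-1, 91), R)), R)) = Mul(Rational(1, 4), Add(Mul(32, k), Mul(Rational(90, 91), R))) = Add(Mul(8, k), Mul(Rational(45, 182), R)))
Pow(Add(280, Function('F')(-14, 18)), -1) = Pow(Add(280, Add(Mul(8, -14), Mul(Rational(45, 182), 18))), -1) = Pow(Add(280, Add(-112, Rational(405, 91))), -1) = Pow(Add(280, Rational(-9787, 91)), -1) = Pow(Rational(15693, 91), -1) = Rational(91, 15693)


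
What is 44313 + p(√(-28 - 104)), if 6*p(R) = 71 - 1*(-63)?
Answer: 133006/3 ≈ 44335.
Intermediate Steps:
p(R) = 67/3 (p(R) = (71 - 1*(-63))/6 = (71 + 63)/6 = (⅙)*134 = 67/3)
44313 + p(√(-28 - 104)) = 44313 + 67/3 = 133006/3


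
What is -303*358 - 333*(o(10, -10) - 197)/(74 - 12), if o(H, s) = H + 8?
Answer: -6665781/62 ≈ -1.0751e+5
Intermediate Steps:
o(H, s) = 8 + H
-303*358 - 333*(o(10, -10) - 197)/(74 - 12) = -303*358 - 333*((8 + 10) - 197)/(74 - 12) = -108474 - 333/(62/(18 - 197)) = -108474 - 333/(62/(-179)) = -108474 - 333/(62*(-1/179)) = -108474 - 333/(-62/179) = -108474 - 333*(-179/62) = -108474 + 59607/62 = -6665781/62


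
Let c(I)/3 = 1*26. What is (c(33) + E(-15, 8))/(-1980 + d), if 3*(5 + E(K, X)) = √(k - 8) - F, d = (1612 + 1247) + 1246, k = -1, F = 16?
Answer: 203/6375 + I/2125 ≈ 0.031843 + 0.00047059*I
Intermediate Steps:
d = 4105 (d = 2859 + 1246 = 4105)
c(I) = 78 (c(I) = 3*(1*26) = 3*26 = 78)
E(K, X) = -31/3 + I (E(K, X) = -5 + (√(-1 - 8) - 1*16)/3 = -5 + (√(-9) - 16)/3 = -5 + (3*I - 16)/3 = -5 + (-16 + 3*I)/3 = -5 + (-16/3 + I) = -31/3 + I)
(c(33) + E(-15, 8))/(-1980 + d) = (78 + (-31/3 + I))/(-1980 + 4105) = (203/3 + I)/2125 = (203/3 + I)*(1/2125) = 203/6375 + I/2125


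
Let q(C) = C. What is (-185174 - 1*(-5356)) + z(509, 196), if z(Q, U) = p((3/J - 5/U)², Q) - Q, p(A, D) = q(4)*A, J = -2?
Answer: -1731771107/9604 ≈ -1.8032e+5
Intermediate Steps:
p(A, D) = 4*A
z(Q, U) = -Q + 4*(-3/2 - 5/U)² (z(Q, U) = 4*(3/(-2) - 5/U)² - Q = 4*(3*(-½) - 5/U)² - Q = 4*(-3/2 - 5/U)² - Q = -Q + 4*(-3/2 - 5/U)²)
(-185174 - 1*(-5356)) + z(509, 196) = (-185174 - 1*(-5356)) + (-1*509 + (10 + 3*196)²/196²) = (-185174 + 5356) + (-509 + (10 + 588)²/38416) = -179818 + (-509 + (1/38416)*598²) = -179818 + (-509 + (1/38416)*357604) = -179818 + (-509 + 89401/9604) = -179818 - 4799035/9604 = -1731771107/9604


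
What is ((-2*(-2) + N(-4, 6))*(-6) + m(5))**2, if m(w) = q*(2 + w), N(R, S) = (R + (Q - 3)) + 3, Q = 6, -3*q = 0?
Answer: 1296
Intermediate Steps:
q = 0 (q = -1/3*0 = 0)
N(R, S) = 6 + R (N(R, S) = (R + (6 - 3)) + 3 = (R + 3) + 3 = (3 + R) + 3 = 6 + R)
m(w) = 0 (m(w) = 0*(2 + w) = 0)
((-2*(-2) + N(-4, 6))*(-6) + m(5))**2 = ((-2*(-2) + (6 - 4))*(-6) + 0)**2 = ((4 + 2)*(-6) + 0)**2 = (6*(-6) + 0)**2 = (-36 + 0)**2 = (-36)**2 = 1296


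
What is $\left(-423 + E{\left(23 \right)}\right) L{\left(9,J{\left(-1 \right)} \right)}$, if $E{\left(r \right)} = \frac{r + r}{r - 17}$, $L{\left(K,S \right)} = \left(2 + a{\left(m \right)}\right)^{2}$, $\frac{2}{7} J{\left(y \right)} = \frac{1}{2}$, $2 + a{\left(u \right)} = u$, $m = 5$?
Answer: $- \frac{31150}{3} \approx -10383.0$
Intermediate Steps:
$a{\left(u \right)} = -2 + u$
$J{\left(y \right)} = \frac{7}{4}$ ($J{\left(y \right)} = \frac{7}{2 \cdot 2} = \frac{7}{2} \cdot \frac{1}{2} = \frac{7}{4}$)
$L{\left(K,S \right)} = 25$ ($L{\left(K,S \right)} = \left(2 + \left(-2 + 5\right)\right)^{2} = \left(2 + 3\right)^{2} = 5^{2} = 25$)
$E{\left(r \right)} = \frac{2 r}{-17 + r}$
$\left(-423 + E{\left(23 \right)}\right) L{\left(9,J{\left(-1 \right)} \right)} = \left(-423 + 2 \cdot 23 \frac{1}{-17 + 23}\right) 25 = \left(-423 + 2 \cdot 23 \cdot \frac{1}{6}\right) 25 = \left(-423 + \frac{23}{3}\right) 25 = \left(- \frac{1246}{3}\right) 25 = - \frac{31150}{3}$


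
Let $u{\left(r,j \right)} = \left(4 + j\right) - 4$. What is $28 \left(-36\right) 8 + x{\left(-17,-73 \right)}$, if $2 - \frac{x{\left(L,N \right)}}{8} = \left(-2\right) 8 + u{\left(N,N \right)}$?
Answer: $-7336$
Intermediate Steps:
$u{\left(r,j \right)} = j$
$x{\left(L,N \right)} = 144 - 8 N$ ($x{\left(L,N \right)} = 16 - 8 \left(\left(-2\right) 8 + N\right) = 16 - 8 \left(-16 + N\right) = 16 - \left(-128 + 8 N\right) = 144 - 8 N$)
$28 \left(-36\right) 8 + x{\left(-17,-73 \right)} = 28 \left(-36\right) 8 + \left(144 - -584\right) = \left(-1008\right) 8 + \left(144 + 584\right) = -8064 + 728 = -7336$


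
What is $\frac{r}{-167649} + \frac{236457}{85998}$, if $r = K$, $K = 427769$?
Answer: $\frac{951500377}{4805826234} \approx 0.19799$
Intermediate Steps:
$r = 427769$
$\frac{r}{-167649} + \frac{236457}{85998} = \frac{427769}{-167649} + \frac{236457}{85998} = 427769 \left(- \frac{1}{167649}\right) + 236457 \cdot \frac{1}{85998} = - \frac{427769}{167649} + \frac{78819}{28666} = \frac{951500377}{4805826234}$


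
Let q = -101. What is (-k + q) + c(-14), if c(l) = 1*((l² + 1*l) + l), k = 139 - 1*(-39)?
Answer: -111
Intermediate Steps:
k = 178 (k = 139 + 39 = 178)
c(l) = l² + 2*l (c(l) = 1*((l² + l) + l) = 1*((l + l²) + l) = 1*(l² + 2*l) = l² + 2*l)
(-k + q) + c(-14) = (-1*178 - 101) - 14*(2 - 14) = (-178 - 101) - 14*(-12) = -279 + 168 = -111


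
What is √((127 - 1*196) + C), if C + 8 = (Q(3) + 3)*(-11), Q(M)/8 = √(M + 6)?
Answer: I*√374 ≈ 19.339*I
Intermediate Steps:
Q(M) = 8*√(6 + M) (Q(M) = 8*√(M + 6) = 8*√(6 + M))
C = -305 (C = -8 + (8*√(6 + 3) + 3)*(-11) = -8 + (8*√9 + 3)*(-11) = -8 + (8*3 + 3)*(-11) = -8 + (24 + 3)*(-11) = -8 + 27*(-11) = -8 - 297 = -305)
√((127 - 1*196) + C) = √((127 - 1*196) - 305) = √((127 - 196) - 305) = √(-69 - 305) = √(-374) = I*√374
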